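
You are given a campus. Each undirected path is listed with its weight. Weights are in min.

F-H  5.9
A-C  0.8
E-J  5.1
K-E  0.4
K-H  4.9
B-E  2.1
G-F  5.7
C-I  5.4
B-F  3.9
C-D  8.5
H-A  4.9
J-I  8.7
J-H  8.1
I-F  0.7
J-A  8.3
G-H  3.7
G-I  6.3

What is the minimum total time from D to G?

17.9 min

Enumerating some paths:
D → C → I → G: 8.5+5.4+6.3 = 20.2
D → C → A → H → G: 8.5+0.8+4.9+3.7 = 17.9
Cheapest is D → C → A → H → G at 17.9 min.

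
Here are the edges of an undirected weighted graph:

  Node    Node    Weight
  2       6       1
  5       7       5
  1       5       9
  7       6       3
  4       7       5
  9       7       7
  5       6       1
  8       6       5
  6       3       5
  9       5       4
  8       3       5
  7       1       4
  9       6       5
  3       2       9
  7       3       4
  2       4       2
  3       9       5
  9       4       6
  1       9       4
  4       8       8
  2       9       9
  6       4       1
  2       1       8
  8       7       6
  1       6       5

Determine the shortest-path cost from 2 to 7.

Running Dijkstra from 2:
2: 0
6: 1  (via 2)
4: 2  (via 2)
5: 2  (via 6)
7: 4  (via 6)
Shortest route: 2–6–7 = 4.

4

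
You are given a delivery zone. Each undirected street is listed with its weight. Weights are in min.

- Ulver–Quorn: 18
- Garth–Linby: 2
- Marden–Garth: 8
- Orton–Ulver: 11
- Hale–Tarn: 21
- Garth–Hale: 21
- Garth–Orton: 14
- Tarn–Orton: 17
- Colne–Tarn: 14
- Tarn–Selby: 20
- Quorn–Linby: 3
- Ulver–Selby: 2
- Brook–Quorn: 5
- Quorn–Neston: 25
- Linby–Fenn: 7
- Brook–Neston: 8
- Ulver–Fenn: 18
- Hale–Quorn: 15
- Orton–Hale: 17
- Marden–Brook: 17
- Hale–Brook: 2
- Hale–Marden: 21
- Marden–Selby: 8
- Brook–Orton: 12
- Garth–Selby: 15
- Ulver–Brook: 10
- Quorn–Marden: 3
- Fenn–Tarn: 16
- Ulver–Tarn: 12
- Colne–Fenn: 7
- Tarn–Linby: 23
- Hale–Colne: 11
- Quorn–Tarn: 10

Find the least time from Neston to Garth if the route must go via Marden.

Shortest Neston→Marden: Neston → Brook → Quorn → Marden = 16
Shortest Marden→Garth: Marden → Garth = 8
Total via Marden: 16 + 8 = 24 min.

24 min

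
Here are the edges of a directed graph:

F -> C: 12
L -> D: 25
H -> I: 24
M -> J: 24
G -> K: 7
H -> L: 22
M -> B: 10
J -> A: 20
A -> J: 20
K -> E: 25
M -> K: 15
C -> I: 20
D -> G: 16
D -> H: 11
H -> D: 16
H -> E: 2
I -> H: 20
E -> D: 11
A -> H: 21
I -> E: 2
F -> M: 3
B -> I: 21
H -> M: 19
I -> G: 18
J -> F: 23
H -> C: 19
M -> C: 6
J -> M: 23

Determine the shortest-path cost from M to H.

Candidate routes:
M → C → I → E → D → H: 6+20+2+11+11 = 50
M → C → I → H: 6+20+20 = 46
Cheapest is M → C → I → H at 46.

46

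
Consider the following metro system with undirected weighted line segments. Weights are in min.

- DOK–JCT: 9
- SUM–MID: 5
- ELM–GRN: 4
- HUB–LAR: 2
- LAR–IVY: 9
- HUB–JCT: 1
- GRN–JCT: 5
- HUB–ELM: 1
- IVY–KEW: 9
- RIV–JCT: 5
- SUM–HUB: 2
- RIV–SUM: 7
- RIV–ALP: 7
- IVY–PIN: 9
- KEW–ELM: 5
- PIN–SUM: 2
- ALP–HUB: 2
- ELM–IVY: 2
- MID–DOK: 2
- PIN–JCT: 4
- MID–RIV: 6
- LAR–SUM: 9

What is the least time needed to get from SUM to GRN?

Candidate routes:
SUM → HUB → JCT → GRN: 2+1+5 = 8
SUM → HUB → ELM → GRN: 2+1+4 = 7
SUM → PIN → JCT → HUB → ELM → GRN: 2+4+1+1+4 = 12
SUM → PIN → JCT → GRN: 2+4+5 = 11
Cheapest is SUM → HUB → ELM → GRN at 7 min.

7 min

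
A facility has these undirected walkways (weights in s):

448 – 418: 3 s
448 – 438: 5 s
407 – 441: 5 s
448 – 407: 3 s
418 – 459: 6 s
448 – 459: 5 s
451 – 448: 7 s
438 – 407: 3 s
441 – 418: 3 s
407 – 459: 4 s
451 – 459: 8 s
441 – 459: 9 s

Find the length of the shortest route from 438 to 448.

Candidate routes:
438–407–459–448: 3+4+5 = 12
438–448: 5 = 5
438–407–448: 3+3 = 6
Cheapest is 438–448 at 5 s.

5 s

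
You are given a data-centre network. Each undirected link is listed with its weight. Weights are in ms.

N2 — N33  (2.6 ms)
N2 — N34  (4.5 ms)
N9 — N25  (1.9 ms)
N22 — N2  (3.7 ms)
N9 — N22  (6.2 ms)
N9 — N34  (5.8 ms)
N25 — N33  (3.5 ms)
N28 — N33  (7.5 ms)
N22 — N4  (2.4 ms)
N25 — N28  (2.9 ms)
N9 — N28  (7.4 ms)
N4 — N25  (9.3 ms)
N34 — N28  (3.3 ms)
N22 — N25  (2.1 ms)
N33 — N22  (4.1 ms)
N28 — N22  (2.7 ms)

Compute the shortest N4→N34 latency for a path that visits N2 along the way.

Best N4 to N2: N4 → N22 → N2 costing 6.1
Best N2 to N34: N2 → N34 costing 4.5
Total via N2: 6.1 + 4.5 = 10.6 ms.

10.6 ms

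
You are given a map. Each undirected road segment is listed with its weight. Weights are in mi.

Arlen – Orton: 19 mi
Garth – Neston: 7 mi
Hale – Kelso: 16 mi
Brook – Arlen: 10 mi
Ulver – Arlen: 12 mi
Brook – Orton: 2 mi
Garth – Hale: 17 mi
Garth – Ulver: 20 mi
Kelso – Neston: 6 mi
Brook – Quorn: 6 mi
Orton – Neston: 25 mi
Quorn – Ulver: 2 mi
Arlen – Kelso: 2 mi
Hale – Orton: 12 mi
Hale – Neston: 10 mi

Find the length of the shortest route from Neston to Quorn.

22 mi

Enumerating some paths:
Neston–Hale–Orton–Brook–Quorn: 10+12+2+6 = 30
Neston–Kelso–Arlen–Brook–Quorn: 6+2+10+6 = 24
Neston–Kelso–Arlen–Ulver–Quorn: 6+2+12+2 = 22
Neston–Garth–Ulver–Quorn: 7+20+2 = 29
The minimum is 22 mi via Neston–Kelso–Arlen–Ulver–Quorn.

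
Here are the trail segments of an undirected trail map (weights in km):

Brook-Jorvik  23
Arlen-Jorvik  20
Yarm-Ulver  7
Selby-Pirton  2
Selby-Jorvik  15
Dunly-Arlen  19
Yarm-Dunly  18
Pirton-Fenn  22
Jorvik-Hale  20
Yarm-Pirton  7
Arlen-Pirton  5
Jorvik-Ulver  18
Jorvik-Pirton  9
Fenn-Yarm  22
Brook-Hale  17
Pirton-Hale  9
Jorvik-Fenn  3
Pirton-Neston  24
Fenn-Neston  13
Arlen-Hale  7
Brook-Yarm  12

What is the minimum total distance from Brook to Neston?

Compare a few routes:
Brook–Yarm–Pirton–Neston: 12+7+24 = 43
Brook–Jorvik–Fenn–Neston: 23+3+13 = 39
Brook–Yarm–Pirton–Jorvik–Fenn–Neston: 12+7+9+3+13 = 44
The minimum is 39 km via Brook–Jorvik–Fenn–Neston.

39 km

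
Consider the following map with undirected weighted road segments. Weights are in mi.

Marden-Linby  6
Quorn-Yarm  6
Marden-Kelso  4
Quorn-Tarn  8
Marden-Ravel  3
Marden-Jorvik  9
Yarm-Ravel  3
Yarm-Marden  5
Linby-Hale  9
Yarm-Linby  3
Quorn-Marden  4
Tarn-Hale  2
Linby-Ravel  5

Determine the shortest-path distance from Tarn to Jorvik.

Candidate routes:
Tarn - Hale - Linby - Marden - Jorvik: 2+9+6+9 = 26
Tarn - Quorn - Marden - Jorvik: 8+4+9 = 21
Tarn - Hale - Linby - Yarm - Marden - Jorvik: 2+9+3+5+9 = 28
Tarn - Hale - Linby - Ravel - Marden - Jorvik: 2+9+5+3+9 = 28
Cheapest is Tarn - Quorn - Marden - Jorvik at 21 mi.

21 mi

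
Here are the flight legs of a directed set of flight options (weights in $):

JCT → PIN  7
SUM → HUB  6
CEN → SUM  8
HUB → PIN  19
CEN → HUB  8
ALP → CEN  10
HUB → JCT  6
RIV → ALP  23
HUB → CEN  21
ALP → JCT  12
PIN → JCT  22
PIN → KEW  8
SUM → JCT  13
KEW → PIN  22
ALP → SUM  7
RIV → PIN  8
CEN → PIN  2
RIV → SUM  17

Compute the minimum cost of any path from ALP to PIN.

$12

Settle nodes by increasing distance from ALP:
ALP: 0
SUM: 7  (via ALP)
CEN: 10  (via ALP)
JCT: 12  (via ALP)
PIN: 12  (via CEN)
Shortest route: ALP → CEN → PIN = $12.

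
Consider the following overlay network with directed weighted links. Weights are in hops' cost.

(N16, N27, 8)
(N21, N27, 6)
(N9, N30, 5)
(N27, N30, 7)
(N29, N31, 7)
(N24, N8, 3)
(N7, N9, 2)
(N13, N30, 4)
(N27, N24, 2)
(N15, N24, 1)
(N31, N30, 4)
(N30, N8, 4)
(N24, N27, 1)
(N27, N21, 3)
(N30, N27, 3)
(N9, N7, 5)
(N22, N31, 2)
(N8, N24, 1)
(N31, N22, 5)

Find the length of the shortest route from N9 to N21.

Settle nodes by increasing distance from N9:
N9: 0
N7: 5  (via N9)
N30: 5  (via N9)
N27: 8  (via N30)
N8: 9  (via N30)
N24: 10  (via N27)
N21: 11  (via N27)
Shortest route: N9 → N30 → N27 → N21 = 11 hops' cost.

11 hops' cost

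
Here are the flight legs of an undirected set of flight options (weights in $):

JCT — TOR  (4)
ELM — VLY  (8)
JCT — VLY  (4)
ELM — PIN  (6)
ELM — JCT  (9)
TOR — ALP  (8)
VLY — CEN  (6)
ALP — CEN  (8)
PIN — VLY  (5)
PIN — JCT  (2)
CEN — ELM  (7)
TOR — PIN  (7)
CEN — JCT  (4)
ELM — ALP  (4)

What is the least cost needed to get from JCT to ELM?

$8

Running Dijkstra from JCT:
JCT: 0
PIN: 2  (via JCT)
CEN: 4  (via JCT)
TOR: 4  (via JCT)
VLY: 4  (via JCT)
ELM: 8  (via PIN)
Shortest route: JCT–PIN–ELM = $8.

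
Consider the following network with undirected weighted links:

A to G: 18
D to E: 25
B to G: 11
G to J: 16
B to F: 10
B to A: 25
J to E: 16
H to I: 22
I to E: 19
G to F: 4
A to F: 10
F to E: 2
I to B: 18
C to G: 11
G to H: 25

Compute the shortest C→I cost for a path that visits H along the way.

Best C to H: C → G → H costing 36
Shortest H→I: H → I = 22
Total via H: 36 + 22 = 58.

58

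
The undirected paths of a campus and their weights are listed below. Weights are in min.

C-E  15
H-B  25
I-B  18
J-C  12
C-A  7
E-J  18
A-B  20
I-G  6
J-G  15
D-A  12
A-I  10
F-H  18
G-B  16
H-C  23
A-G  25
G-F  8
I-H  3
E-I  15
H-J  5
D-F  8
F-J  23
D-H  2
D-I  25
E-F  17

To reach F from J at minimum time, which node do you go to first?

Candidate routes:
J - H - D - F: 5+2+8 = 15
J - H - I - G - F: 5+3+6+8 = 22
The minimum is 15 min via J - H - D - F.
So from J the first move is to H.

H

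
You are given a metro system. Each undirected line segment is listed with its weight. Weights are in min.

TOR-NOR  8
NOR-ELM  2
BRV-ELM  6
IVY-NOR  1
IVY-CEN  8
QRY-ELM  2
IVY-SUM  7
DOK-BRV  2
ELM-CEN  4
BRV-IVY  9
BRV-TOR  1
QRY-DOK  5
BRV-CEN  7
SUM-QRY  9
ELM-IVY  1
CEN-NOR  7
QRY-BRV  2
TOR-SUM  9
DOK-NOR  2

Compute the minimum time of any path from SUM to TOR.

Settle nodes by increasing distance from SUM:
SUM: 0
IVY: 7  (via SUM)
ELM: 8  (via IVY)
NOR: 8  (via IVY)
TOR: 9  (via SUM)
Shortest route: SUM–TOR = 9 min.

9 min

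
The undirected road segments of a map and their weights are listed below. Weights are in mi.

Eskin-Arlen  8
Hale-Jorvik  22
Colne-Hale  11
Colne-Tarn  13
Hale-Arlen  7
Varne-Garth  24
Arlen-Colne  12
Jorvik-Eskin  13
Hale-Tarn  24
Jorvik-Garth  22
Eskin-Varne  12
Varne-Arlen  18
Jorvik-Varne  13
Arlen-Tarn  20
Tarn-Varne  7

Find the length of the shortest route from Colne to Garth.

44 mi

Settle nodes by increasing distance from Colne:
Colne: 0
Hale: 11  (via Colne)
Arlen: 12  (via Colne)
Tarn: 13  (via Colne)
Varne: 20  (via Tarn)
Eskin: 20  (via Arlen)
Jorvik: 33  (via Hale)
Garth: 44  (via Varne)
Shortest route: Colne–Tarn–Varne–Garth = 44 mi.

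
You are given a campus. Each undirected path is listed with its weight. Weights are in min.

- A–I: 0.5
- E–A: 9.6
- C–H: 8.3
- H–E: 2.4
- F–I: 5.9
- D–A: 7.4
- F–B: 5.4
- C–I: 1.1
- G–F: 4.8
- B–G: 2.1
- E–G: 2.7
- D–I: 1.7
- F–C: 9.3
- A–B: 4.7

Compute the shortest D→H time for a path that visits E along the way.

14.1 min

Shortest D→E: D → I → A → B → G → E = 11.7
Best E to H: E → H costing 2.4
Total via E: 11.7 + 2.4 = 14.1 min.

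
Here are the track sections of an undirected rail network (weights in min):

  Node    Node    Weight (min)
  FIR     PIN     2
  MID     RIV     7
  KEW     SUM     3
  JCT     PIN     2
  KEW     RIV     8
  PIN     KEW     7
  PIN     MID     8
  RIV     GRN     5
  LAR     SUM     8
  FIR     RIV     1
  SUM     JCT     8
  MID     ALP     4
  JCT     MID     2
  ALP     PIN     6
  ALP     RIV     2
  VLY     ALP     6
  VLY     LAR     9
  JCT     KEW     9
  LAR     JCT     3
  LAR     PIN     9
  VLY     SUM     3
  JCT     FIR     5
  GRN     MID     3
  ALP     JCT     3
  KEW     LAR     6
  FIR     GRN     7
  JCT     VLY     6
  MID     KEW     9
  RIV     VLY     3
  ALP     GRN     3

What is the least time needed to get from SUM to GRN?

11 min

Running Dijkstra from SUM:
SUM: 0
KEW: 3  (via SUM)
VLY: 3  (via SUM)
RIV: 6  (via VLY)
FIR: 7  (via RIV)
JCT: 8  (via SUM)
LAR: 8  (via SUM)
ALP: 8  (via RIV)
PIN: 9  (via FIR)
MID: 10  (via JCT)
GRN: 11  (via RIV)
Shortest route: SUM → VLY → RIV → GRN = 11 min.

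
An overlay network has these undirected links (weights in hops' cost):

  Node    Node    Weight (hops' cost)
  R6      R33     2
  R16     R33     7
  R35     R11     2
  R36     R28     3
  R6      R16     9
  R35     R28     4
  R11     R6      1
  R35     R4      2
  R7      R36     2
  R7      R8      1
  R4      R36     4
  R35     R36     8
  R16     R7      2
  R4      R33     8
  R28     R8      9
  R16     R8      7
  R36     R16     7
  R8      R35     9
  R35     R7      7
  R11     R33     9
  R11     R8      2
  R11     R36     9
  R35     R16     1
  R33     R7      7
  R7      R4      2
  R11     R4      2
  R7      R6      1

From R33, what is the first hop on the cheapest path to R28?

Compare a few routes:
R33–R6–R11–R35–R28: 2+1+2+4 = 9
R33–R6–R7–R36–R28: 2+1+2+3 = 8
Cheapest is R33–R6–R7–R36–R28 at 8 hops' cost.
So from R33 the first move is to R6.

R6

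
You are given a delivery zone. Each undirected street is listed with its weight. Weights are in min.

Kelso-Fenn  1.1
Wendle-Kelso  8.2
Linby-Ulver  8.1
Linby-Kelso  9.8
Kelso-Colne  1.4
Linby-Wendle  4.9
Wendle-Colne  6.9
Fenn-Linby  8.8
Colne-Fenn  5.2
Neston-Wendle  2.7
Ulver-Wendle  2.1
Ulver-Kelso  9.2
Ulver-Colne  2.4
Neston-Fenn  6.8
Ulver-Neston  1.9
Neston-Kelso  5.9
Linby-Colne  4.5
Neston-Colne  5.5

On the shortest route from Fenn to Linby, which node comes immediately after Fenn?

Kelso

Enumerating some paths:
Fenn → Kelso → Colne → Linby: 1.1+1.4+4.5 = 7
Fenn → Linby: 8.8 = 8.8
The minimum is 7 min via Fenn → Kelso → Colne → Linby.
So from Fenn the first move is to Kelso.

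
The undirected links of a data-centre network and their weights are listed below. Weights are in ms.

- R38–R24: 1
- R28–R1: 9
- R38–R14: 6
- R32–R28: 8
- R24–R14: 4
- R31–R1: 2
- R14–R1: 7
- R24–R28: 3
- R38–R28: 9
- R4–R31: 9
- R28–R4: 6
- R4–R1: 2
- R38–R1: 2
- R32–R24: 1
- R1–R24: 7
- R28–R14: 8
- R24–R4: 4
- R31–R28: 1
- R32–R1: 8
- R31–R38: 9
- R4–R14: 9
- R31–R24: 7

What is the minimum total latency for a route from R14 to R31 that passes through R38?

9 ms

Best R14 to R38: R14–R24–R38 costing 5
Best R38 to R31: R38–R1–R31 costing 4
Total via R38: 5 + 4 = 9 ms.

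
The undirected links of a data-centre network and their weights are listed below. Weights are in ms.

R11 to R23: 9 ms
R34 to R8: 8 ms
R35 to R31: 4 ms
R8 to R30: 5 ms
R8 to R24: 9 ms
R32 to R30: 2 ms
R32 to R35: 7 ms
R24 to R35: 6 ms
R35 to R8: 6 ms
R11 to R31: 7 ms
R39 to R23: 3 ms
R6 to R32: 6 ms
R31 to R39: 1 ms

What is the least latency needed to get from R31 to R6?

Enumerating some paths:
R31 - R35 - R8 - R30 - R32 - R6: 4+6+5+2+6 = 23
R31 - R35 - R32 - R6: 4+7+6 = 17
R31 - R35 - R24 - R8 - R30 - R32 - R6: 4+6+9+5+2+6 = 32
The minimum is 17 ms via R31 - R35 - R32 - R6.

17 ms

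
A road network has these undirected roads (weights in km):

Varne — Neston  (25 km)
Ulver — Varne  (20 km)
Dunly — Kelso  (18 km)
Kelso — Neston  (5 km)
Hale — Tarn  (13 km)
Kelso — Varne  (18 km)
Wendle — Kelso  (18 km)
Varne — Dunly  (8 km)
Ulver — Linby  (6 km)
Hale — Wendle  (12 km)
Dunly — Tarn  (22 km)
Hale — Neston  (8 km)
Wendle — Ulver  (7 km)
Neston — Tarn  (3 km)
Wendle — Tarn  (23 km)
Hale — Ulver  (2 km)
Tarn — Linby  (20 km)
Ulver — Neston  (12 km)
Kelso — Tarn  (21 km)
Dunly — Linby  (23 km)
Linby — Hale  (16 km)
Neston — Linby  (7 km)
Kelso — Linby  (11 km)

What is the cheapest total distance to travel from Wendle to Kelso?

18 km

Enumerating some paths:
Wendle → Kelso: 18 = 18
Wendle → Ulver → Hale → Neston → Kelso: 7+2+8+5 = 22
The minimum is 18 km via Wendle → Kelso.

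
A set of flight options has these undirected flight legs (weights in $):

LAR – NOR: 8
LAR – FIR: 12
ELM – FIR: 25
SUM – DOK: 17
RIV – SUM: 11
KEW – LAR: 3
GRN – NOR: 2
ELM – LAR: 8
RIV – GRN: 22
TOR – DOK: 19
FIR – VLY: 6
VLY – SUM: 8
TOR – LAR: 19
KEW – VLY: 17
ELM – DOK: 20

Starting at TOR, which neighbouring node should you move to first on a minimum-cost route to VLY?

LAR

Candidate routes:
TOR–LAR–KEW–VLY: 19+3+17 = 39
TOR–LAR–FIR–VLY: 19+12+6 = 37
Cheapest is TOR–LAR–FIR–VLY at $37.
So from TOR the first move is to LAR.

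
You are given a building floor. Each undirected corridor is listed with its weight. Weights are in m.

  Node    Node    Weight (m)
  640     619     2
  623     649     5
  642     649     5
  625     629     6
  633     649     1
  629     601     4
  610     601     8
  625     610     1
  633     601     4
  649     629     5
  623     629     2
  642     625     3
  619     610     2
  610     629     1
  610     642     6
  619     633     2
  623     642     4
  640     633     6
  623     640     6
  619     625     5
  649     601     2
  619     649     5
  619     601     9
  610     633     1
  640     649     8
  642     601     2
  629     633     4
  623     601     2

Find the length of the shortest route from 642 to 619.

6 m

Settle nodes by increasing distance from 642:
642: 0
601: 2  (via 642)
625: 3  (via 642)
649: 4  (via 601)
623: 4  (via 642)
610: 4  (via 625)
633: 5  (via 649)
629: 5  (via 610)
619: 6  (via 610)
Shortest route: 642–625–610–619 = 6 m.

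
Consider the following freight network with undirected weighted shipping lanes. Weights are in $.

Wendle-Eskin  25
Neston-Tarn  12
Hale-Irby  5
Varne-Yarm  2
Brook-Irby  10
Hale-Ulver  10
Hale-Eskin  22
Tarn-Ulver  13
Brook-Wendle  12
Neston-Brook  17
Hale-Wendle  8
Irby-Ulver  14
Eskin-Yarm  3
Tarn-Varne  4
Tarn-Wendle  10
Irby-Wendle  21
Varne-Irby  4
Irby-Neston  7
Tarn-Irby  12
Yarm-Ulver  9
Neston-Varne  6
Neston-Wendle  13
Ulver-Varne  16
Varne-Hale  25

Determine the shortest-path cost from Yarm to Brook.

Candidate routes:
Yarm - Varne - Neston - Irby - Brook: 2+6+7+10 = 25
Yarm - Varne - Irby - Brook: 2+4+10 = 16
Yarm - Varne - Neston - Brook: 2+6+17 = 25
Yarm - Varne - Tarn - Irby - Brook: 2+4+12+10 = 28
The minimum is $16 via Yarm - Varne - Irby - Brook.

$16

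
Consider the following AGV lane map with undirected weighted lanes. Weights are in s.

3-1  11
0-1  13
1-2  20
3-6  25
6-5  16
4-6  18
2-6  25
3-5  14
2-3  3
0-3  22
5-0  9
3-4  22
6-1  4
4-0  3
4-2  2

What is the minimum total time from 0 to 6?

Settle nodes by increasing distance from 0:
0: 0
4: 3  (via 0)
2: 5  (via 4)
3: 8  (via 2)
5: 9  (via 0)
1: 13  (via 0)
6: 17  (via 1)
Shortest route: 0–1–6 = 17 s.

17 s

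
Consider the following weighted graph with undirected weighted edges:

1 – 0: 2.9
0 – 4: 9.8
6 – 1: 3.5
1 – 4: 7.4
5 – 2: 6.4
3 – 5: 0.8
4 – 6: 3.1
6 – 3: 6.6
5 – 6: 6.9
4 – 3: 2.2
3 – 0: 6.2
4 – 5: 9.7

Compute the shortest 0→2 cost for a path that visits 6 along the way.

18.9

Shortest 0→6: 0 → 1 → 6 = 6.4
Shortest 6→2: 6 → 4 → 3 → 5 → 2 = 12.5
Total via 6: 6.4 + 12.5 = 18.9.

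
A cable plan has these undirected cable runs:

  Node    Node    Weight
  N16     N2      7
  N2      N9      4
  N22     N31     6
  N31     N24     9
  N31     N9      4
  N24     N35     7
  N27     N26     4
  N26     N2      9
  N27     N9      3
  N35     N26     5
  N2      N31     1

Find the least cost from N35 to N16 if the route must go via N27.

Best N35 to N27: N35–N26–N27 costing 9
Shortest N27→N16: N27–N9–N2–N16 = 14
Total via N27: 9 + 14 = 23.

23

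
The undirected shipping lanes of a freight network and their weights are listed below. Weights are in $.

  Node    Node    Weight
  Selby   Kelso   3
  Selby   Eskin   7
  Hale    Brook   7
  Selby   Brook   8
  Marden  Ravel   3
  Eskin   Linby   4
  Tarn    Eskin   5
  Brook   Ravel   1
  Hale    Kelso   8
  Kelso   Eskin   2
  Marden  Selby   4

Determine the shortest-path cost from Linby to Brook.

$17

Settle nodes by increasing distance from Linby:
Linby: 0
Eskin: 4  (via Linby)
Kelso: 6  (via Eskin)
Selby: 9  (via Kelso)
Tarn: 9  (via Eskin)
Marden: 13  (via Selby)
Hale: 14  (via Kelso)
Ravel: 16  (via Marden)
Brook: 17  (via Selby)
Shortest route: Linby → Eskin → Kelso → Selby → Brook = $17.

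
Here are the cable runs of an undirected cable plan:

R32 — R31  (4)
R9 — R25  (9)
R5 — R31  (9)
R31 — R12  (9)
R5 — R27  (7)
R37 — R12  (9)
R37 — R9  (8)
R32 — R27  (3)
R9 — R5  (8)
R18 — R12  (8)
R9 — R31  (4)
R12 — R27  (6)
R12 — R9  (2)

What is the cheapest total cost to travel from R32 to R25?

Settle nodes by increasing distance from R32:
R32: 0
R27: 3  (via R32)
R31: 4  (via R32)
R9: 8  (via R31)
R12: 9  (via R27)
R5: 10  (via R27)
R37: 16  (via R9)
R18: 17  (via R12)
R25: 17  (via R9)
Shortest route: R32 → R31 → R9 → R25 = 17.

17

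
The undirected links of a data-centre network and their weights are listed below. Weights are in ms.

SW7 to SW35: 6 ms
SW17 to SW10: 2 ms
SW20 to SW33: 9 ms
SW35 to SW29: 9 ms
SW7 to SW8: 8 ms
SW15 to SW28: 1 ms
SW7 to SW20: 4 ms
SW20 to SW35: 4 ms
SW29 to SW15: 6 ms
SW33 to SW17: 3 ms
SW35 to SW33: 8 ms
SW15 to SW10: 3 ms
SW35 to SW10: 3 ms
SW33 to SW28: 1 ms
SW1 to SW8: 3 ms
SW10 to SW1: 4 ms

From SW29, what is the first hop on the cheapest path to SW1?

SW15

Enumerating some paths:
SW29 - SW15 - SW28 - SW33 - SW17 - SW10 - SW1: 6+1+1+3+2+4 = 17
SW29 - SW35 - SW10 - SW1: 9+3+4 = 16
SW29 - SW15 - SW10 - SW1: 6+3+4 = 13
Cheapest is SW29 - SW15 - SW10 - SW1 at 13 ms.
So from SW29 the first move is to SW15.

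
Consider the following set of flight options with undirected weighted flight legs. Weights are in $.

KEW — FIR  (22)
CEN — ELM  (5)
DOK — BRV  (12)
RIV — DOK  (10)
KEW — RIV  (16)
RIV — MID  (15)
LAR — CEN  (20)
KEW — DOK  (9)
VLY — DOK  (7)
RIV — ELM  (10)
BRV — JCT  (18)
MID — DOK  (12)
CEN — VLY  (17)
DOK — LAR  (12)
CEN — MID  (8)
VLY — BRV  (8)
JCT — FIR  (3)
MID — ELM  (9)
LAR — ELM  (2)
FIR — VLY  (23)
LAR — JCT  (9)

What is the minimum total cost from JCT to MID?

$20

Compare a few routes:
JCT → LAR → ELM → RIV → MID: 9+2+10+15 = 36
JCT → LAR → ELM → MID: 9+2+9 = 20
JCT → LAR → ELM → CEN → MID: 9+2+5+8 = 24
JCT → LAR → DOK → MID: 9+12+12 = 33
Cheapest is JCT → LAR → ELM → MID at $20.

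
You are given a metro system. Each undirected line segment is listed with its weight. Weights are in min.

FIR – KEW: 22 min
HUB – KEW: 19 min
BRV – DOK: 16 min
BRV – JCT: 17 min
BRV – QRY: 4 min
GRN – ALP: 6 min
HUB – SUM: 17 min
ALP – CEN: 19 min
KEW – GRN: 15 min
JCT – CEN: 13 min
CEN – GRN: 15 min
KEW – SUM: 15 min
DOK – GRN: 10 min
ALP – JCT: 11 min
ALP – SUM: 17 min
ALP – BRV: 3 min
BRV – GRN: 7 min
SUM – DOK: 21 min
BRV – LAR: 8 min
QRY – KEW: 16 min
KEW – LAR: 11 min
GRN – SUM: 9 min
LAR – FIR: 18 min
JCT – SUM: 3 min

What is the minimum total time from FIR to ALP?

Candidate routes:
FIR → LAR → BRV → ALP: 18+8+3 = 29
FIR → KEW → GRN → ALP: 22+15+6 = 43
FIR → LAR → BRV → GRN → ALP: 18+8+7+6 = 39
The minimum is 29 min via FIR → LAR → BRV → ALP.

29 min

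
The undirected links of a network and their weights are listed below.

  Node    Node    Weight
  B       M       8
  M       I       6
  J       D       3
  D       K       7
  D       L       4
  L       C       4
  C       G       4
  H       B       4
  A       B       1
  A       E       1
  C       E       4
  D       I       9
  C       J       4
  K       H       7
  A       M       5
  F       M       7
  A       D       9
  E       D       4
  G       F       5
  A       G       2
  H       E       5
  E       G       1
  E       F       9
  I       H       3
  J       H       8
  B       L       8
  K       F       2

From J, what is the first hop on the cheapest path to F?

D

Enumerating some paths:
J - C - G - F: 4+4+5 = 13
J - D - E - G - F: 3+4+1+5 = 13
J - D - K - F: 3+7+2 = 12
J - C - E - G - F: 4+4+1+5 = 14
Cheapest is J - D - K - F at 12.
So from J the first move is to D.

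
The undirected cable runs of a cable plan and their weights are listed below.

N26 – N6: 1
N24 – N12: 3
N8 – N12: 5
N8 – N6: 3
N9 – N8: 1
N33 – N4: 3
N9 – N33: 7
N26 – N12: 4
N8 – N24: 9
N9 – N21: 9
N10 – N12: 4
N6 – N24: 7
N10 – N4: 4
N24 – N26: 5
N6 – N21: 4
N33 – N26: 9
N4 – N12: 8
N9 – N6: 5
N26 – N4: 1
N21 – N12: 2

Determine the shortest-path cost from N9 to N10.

10

Compare a few routes:
N9–N6–N26–N4–N10: 5+1+1+4 = 11
N9–N8–N6–N26–N4–N10: 1+3+1+1+4 = 10
The minimum is 10 via N9–N8–N6–N26–N4–N10.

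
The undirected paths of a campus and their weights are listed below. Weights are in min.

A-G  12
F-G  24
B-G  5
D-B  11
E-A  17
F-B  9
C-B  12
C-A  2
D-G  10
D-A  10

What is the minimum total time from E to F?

Running Dijkstra from E:
E: 0
A: 17  (via E)
C: 19  (via A)
D: 27  (via A)
G: 29  (via A)
B: 31  (via C)
F: 40  (via B)
Shortest route: E–A–C–B–F = 40 min.

40 min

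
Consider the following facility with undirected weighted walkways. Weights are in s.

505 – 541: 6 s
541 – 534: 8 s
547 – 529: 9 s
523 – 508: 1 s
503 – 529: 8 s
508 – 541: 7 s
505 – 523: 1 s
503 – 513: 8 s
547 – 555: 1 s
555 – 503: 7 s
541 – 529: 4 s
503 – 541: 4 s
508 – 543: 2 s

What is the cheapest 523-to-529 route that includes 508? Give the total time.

12 s

Best 523 to 508: 523–508 costing 1
Shortest 508→529: 508–541–529 = 11
Total via 508: 1 + 11 = 12 s.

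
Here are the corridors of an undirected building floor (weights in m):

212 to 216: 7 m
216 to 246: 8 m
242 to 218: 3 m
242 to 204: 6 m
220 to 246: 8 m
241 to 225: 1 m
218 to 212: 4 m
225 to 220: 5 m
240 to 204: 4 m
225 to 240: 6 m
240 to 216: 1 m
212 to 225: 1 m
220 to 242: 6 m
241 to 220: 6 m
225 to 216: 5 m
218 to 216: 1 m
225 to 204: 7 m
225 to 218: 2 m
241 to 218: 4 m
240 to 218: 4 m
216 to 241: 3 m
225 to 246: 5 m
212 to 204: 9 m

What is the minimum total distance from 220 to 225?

Shortest distances from 220:
220: 0
225: 5  (via 220)
Shortest route: 220 → 225 = 5 m.

5 m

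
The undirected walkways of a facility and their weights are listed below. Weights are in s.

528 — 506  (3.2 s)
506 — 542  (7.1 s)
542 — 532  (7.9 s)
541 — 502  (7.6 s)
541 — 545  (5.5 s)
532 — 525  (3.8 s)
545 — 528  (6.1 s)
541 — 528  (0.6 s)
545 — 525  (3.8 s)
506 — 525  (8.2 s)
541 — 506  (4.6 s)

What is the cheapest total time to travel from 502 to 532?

Compare a few routes:
502 - 541 - 545 - 525 - 532: 7.6+5.5+3.8+3.8 = 20.7
502 - 541 - 528 - 545 - 525 - 532: 7.6+0.6+6.1+3.8+3.8 = 21.9
Cheapest is 502 - 541 - 545 - 525 - 532 at 20.7 s.

20.7 s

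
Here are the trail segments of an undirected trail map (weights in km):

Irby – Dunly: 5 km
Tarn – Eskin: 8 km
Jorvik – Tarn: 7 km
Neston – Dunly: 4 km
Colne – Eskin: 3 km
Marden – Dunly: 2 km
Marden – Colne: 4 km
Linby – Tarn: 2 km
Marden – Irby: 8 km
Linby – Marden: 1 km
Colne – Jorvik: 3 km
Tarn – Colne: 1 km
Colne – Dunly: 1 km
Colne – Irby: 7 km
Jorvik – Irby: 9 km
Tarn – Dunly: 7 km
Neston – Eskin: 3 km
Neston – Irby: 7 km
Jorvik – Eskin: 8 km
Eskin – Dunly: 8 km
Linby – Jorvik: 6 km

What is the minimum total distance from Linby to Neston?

7 km

Running Dijkstra from Linby:
Linby: 0
Marden: 1  (via Linby)
Tarn: 2  (via Linby)
Colne: 3  (via Tarn)
Dunly: 3  (via Marden)
Jorvik: 6  (via Linby)
Eskin: 6  (via Colne)
Neston: 7  (via Dunly)
Shortest route: Linby–Marden–Dunly–Neston = 7 km.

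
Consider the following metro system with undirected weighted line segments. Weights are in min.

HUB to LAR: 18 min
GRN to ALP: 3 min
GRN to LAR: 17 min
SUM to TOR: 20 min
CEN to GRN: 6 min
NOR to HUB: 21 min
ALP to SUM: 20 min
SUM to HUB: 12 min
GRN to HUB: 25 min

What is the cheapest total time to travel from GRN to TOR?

43 min

Running Dijkstra from GRN:
GRN: 0
ALP: 3  (via GRN)
CEN: 6  (via GRN)
LAR: 17  (via GRN)
SUM: 23  (via ALP)
HUB: 25  (via GRN)
TOR: 43  (via SUM)
Shortest route: GRN–ALP–SUM–TOR = 43 min.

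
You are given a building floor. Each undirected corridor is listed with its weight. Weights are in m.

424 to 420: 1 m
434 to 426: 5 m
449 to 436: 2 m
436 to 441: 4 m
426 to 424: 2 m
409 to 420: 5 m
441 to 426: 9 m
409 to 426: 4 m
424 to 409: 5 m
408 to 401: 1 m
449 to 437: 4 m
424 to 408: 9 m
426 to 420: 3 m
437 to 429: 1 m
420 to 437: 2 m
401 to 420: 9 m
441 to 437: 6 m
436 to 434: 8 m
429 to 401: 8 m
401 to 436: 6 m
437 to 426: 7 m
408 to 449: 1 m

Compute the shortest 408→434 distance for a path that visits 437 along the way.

Best 408 to 437: 408 → 449 → 437 costing 5
Best 437 to 434: 437 → 420 → 426 → 434 costing 10
Total via 437: 5 + 10 = 15 m.

15 m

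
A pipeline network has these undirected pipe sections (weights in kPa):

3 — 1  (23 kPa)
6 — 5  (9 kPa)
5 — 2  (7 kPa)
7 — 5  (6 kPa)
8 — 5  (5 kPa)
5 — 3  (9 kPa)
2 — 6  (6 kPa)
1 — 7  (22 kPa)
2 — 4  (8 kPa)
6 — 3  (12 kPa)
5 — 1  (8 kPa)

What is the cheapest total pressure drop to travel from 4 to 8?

Compare a few routes:
4 → 2 → 6 → 5 → 8: 8+6+9+5 = 28
4 → 2 → 5 → 8: 8+7+5 = 20
Cheapest is 4 → 2 → 5 → 8 at 20 kPa.

20 kPa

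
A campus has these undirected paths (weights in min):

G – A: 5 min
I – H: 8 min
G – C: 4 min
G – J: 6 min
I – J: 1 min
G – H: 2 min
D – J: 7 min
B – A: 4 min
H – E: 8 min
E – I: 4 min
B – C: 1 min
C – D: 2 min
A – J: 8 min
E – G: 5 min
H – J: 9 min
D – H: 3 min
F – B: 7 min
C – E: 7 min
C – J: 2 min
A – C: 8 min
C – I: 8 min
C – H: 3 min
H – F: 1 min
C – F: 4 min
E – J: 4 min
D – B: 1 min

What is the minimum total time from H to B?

4 min

Running Dijkstra from H:
H: 0
F: 1  (via H)
G: 2  (via H)
C: 3  (via H)
D: 3  (via H)
B: 4  (via C)
Shortest route: H–C–B = 4 min.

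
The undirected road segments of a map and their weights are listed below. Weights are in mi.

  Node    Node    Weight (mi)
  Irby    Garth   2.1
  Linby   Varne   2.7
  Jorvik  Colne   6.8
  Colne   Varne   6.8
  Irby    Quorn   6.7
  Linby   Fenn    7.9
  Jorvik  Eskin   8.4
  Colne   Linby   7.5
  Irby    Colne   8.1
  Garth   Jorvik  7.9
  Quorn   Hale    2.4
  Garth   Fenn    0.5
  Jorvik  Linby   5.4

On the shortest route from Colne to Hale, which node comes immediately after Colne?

Enumerating some paths:
Colne - Irby - Quorn - Hale: 8.1+6.7+2.4 = 17.2
Colne - Linby - Fenn - Garth - Irby - Quorn - Hale: 7.5+7.9+0.5+2.1+6.7+2.4 = 27.1
Colne - Jorvik - Garth - Irby - Quorn - Hale: 6.8+7.9+2.1+6.7+2.4 = 25.9
Cheapest is Colne - Irby - Quorn - Hale at 17.2 mi.
So from Colne the first move is to Irby.

Irby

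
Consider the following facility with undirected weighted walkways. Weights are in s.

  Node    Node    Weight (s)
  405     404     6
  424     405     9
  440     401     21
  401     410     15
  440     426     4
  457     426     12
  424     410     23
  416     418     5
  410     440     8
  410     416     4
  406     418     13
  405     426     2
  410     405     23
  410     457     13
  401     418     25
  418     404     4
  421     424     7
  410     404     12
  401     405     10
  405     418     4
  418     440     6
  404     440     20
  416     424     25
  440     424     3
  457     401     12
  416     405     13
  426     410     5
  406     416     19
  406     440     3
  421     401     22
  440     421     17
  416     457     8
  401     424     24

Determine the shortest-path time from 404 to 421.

20 s

Candidate routes:
404 - 418 - 440 - 424 - 421: 4+6+3+7 = 20
404 - 405 - 424 - 421: 6+9+7 = 22
404 - 418 - 405 - 426 - 440 - 424 - 421: 4+4+2+4+3+7 = 24
404 - 405 - 426 - 440 - 424 - 421: 6+2+4+3+7 = 22
The minimum is 20 s via 404 - 418 - 440 - 424 - 421.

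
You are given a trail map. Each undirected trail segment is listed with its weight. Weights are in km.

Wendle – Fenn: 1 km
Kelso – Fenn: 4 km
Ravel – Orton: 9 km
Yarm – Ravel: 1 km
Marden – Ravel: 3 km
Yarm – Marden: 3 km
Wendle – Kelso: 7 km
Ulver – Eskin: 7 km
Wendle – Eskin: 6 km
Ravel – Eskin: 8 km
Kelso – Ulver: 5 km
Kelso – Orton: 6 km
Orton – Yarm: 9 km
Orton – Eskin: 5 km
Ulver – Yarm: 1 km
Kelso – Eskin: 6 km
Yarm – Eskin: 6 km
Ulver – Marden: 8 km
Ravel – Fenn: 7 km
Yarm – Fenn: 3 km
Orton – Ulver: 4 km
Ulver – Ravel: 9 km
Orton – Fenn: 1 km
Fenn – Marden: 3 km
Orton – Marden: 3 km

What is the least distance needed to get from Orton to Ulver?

Compare a few routes:
Orton–Fenn–Yarm–Ulver: 1+3+1 = 5
Orton–Fenn–Marden–Yarm–Ulver: 1+3+3+1 = 8
Orton–Ulver: 4 = 4
Orton–Marden–Yarm–Ulver: 3+3+1 = 7
The minimum is 4 km via Orton–Ulver.

4 km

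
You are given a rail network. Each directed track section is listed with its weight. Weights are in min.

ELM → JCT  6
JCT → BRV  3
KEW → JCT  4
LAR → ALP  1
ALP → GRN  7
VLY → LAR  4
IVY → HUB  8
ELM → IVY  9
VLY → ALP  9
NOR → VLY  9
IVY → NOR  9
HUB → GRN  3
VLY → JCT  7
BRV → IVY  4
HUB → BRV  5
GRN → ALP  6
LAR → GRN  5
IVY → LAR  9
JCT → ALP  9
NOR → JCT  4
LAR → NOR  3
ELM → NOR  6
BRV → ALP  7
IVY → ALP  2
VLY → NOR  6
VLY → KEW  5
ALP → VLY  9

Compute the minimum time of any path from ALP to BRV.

Settle nodes by increasing distance from ALP:
ALP: 0
GRN: 7  (via ALP)
VLY: 9  (via ALP)
LAR: 13  (via VLY)
KEW: 14  (via VLY)
NOR: 15  (via VLY)
JCT: 16  (via VLY)
BRV: 19  (via JCT)
Shortest route: ALP → VLY → JCT → BRV = 19 min.

19 min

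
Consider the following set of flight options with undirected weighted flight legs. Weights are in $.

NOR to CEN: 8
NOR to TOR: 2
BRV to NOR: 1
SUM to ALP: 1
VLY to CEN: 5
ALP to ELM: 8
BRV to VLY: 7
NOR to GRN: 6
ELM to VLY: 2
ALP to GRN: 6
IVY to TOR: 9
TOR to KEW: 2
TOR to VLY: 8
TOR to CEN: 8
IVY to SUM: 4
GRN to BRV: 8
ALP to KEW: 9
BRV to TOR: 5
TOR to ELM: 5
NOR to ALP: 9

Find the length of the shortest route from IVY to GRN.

Running Dijkstra from IVY:
IVY: 0
SUM: 4  (via IVY)
ALP: 5  (via SUM)
TOR: 9  (via IVY)
KEW: 11  (via TOR)
NOR: 11  (via TOR)
GRN: 11  (via ALP)
Shortest route: IVY–SUM–ALP–GRN = $11.

$11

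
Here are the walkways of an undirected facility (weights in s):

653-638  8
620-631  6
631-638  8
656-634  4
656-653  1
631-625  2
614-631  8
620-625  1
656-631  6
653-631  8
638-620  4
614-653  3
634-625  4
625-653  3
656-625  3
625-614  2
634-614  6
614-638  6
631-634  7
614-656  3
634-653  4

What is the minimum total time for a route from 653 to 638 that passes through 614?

9 s

Shortest 653→614: 653–614 = 3
Best 614 to 638: 614–638 costing 6
Total via 614: 3 + 6 = 9 s.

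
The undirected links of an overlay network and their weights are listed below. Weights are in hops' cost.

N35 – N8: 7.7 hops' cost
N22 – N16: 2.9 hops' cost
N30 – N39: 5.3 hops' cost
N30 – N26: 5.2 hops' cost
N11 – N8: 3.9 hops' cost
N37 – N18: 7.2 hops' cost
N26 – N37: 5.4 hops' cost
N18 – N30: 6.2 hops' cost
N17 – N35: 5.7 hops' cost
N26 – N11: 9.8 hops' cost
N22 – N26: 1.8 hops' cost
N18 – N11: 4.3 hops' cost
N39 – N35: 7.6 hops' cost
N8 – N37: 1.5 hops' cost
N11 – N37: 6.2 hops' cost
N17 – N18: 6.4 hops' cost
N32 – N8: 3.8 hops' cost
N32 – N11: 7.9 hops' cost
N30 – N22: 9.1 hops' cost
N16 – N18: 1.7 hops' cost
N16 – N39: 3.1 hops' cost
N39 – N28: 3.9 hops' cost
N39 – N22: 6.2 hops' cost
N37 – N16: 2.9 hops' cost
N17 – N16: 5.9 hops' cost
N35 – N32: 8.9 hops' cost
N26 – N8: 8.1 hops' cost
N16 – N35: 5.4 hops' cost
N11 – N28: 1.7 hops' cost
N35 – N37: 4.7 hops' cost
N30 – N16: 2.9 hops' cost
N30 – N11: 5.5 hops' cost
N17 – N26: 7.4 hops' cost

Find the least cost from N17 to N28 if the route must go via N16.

12.9 hops' cost

Best N17 to N16: N17 → N16 costing 5.9
Shortest N16→N28: N16 → N39 → N28 = 7
Total via N16: 5.9 + 7 = 12.9 hops' cost.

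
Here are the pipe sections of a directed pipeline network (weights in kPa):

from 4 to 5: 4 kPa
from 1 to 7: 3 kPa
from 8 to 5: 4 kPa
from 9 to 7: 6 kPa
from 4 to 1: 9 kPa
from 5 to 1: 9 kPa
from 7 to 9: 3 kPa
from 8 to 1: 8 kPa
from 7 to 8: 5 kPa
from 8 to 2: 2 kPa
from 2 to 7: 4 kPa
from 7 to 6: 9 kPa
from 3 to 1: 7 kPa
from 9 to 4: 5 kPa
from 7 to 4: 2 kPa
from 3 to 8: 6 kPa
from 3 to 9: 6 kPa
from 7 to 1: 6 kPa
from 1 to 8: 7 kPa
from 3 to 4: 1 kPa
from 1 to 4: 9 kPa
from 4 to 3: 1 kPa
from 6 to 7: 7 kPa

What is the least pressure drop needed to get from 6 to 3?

Enumerating some paths:
6 - 7 - 9 - 4 - 3: 7+3+5+1 = 16
6 - 7 - 4 - 3: 7+2+1 = 10
Cheapest is 6 - 7 - 4 - 3 at 10 kPa.

10 kPa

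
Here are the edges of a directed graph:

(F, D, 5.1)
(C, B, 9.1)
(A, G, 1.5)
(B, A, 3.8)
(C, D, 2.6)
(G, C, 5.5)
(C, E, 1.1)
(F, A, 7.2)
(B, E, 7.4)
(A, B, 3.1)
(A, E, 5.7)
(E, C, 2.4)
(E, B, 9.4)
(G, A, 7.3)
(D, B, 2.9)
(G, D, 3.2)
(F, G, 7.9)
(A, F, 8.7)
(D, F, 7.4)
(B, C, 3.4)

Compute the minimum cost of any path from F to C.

Compare a few routes:
F - G - C: 7.9+5.5 = 13.4
F - A - B - C: 7.2+3.1+3.4 = 13.7
F - D - B - C: 5.1+2.9+3.4 = 11.4
Cheapest is F - D - B - C at 11.4.

11.4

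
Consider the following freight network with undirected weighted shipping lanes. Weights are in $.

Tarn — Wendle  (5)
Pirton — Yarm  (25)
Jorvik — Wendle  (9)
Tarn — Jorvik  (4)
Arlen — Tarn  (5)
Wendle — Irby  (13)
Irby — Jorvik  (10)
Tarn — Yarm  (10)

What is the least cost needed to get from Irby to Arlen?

Shortest distances from Irby:
Irby: 0
Jorvik: 10  (via Irby)
Wendle: 13  (via Irby)
Tarn: 14  (via Jorvik)
Arlen: 19  (via Tarn)
Shortest route: Irby–Jorvik–Tarn–Arlen = $19.

$19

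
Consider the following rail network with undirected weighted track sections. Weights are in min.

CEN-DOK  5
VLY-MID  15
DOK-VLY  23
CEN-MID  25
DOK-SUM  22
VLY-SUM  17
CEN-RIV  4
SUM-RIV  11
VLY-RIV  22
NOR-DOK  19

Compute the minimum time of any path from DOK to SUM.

20 min

Enumerating some paths:
DOK - SUM: 22 = 22
DOK - CEN - RIV - SUM: 5+4+11 = 20
Cheapest is DOK - CEN - RIV - SUM at 20 min.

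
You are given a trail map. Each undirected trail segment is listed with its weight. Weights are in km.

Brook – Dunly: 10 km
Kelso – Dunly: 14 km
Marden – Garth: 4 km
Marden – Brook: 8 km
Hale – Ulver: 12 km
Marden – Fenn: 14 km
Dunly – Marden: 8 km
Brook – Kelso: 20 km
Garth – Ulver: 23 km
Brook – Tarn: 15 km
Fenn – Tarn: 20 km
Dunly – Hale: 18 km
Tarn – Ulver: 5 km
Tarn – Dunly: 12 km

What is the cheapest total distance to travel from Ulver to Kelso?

31 km

Running Dijkstra from Ulver:
Ulver: 0
Tarn: 5  (via Ulver)
Hale: 12  (via Ulver)
Dunly: 17  (via Tarn)
Brook: 20  (via Tarn)
Garth: 23  (via Ulver)
Marden: 25  (via Dunly)
Fenn: 25  (via Tarn)
Kelso: 31  (via Dunly)
Shortest route: Ulver → Tarn → Dunly → Kelso = 31 km.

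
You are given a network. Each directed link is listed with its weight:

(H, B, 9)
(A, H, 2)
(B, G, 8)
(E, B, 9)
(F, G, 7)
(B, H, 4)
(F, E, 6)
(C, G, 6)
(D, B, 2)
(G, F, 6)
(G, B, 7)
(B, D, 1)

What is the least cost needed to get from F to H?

18

Compare a few routes:
F → E → B → H: 6+9+4 = 19
F → G → B → H: 7+7+4 = 18
The minimum is 18 via F → G → B → H.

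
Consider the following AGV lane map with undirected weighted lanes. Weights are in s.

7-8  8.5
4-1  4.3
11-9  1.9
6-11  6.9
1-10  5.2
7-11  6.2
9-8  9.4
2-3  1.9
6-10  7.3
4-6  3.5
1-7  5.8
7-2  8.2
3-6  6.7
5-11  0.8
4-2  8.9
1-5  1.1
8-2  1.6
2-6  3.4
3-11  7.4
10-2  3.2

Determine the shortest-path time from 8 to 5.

Shortest distances from 8:
8: 0
2: 1.6  (via 8)
3: 3.5  (via 2)
10: 4.8  (via 2)
6: 5  (via 2)
4: 8.5  (via 6)
7: 8.5  (via 8)
9: 9.4  (via 8)
1: 10  (via 10)
11: 10.9  (via 3)
5: 11.1  (via 1)
Shortest route: 8–2–10–1–5 = 11.1 s.

11.1 s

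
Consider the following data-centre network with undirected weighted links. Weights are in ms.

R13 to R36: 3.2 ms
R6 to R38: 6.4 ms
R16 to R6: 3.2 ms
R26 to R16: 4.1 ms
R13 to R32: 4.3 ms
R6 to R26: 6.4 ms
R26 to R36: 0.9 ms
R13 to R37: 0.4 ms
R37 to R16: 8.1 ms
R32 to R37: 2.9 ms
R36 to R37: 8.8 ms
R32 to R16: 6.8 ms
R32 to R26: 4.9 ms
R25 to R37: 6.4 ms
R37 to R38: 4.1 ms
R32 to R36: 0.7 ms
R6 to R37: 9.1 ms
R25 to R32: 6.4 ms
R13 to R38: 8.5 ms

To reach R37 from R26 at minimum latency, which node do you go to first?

Candidate routes:
R26 - R36 - R32 - R13 - R37: 0.9+0.7+4.3+0.4 = 6.3
R26 - R36 - R32 - R37: 0.9+0.7+2.9 = 4.5
Cheapest is R26 - R36 - R32 - R37 at 4.5 ms.
So from R26 the first move is to R36.

R36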